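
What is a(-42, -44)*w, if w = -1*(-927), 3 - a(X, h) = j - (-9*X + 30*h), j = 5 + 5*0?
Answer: -875088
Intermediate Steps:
j = 5 (j = 5 + 0 = 5)
a(X, h) = -2 - 9*X + 30*h (a(X, h) = 3 - (5 - (-9*X + 30*h)) = 3 - (5 + (-30*h + 9*X)) = 3 - (5 - 30*h + 9*X) = 3 + (-5 - 9*X + 30*h) = -2 - 9*X + 30*h)
w = 927
a(-42, -44)*w = (-2 - 9*(-42) + 30*(-44))*927 = (-2 + 378 - 1320)*927 = -944*927 = -875088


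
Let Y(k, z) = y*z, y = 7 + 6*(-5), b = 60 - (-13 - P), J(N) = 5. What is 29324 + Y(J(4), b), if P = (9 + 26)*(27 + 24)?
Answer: -13410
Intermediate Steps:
P = 1785 (P = 35*51 = 1785)
b = 1858 (b = 60 - (-13 - 1*1785) = 60 - (-13 - 1785) = 60 - 1*(-1798) = 60 + 1798 = 1858)
y = -23 (y = 7 - 30 = -23)
Y(k, z) = -23*z
29324 + Y(J(4), b) = 29324 - 23*1858 = 29324 - 42734 = -13410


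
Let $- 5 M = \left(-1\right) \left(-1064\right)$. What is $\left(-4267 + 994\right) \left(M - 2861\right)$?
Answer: $\frac{50302737}{5} \approx 1.0061 \cdot 10^{7}$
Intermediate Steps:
$M = - \frac{1064}{5}$ ($M = - \frac{\left(-1\right) \left(-1064\right)}{5} = \left(- \frac{1}{5}\right) 1064 = - \frac{1064}{5} \approx -212.8$)
$\left(-4267 + 994\right) \left(M - 2861\right) = \left(-4267 + 994\right) \left(- \frac{1064}{5} - 2861\right) = \left(-3273\right) \left(- \frac{15369}{5}\right) = \frac{50302737}{5}$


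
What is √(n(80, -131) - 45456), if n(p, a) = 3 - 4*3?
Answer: I*√45465 ≈ 213.23*I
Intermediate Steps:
n(p, a) = -9 (n(p, a) = 3 - 12 = -9)
√(n(80, -131) - 45456) = √(-9 - 45456) = √(-45465) = I*√45465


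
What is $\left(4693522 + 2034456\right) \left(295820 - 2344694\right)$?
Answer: $-13784779196772$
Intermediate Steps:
$\left(4693522 + 2034456\right) \left(295820 - 2344694\right) = 6727978 \left(-2048874\right) = -13784779196772$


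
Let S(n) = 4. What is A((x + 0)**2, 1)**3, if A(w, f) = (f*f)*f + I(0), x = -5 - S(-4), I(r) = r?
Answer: 1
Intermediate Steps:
x = -9 (x = -5 - 1*4 = -5 - 4 = -9)
A(w, f) = f**3 (A(w, f) = (f*f)*f + 0 = f**2*f + 0 = f**3 + 0 = f**3)
A((x + 0)**2, 1)**3 = (1**3)**3 = 1**3 = 1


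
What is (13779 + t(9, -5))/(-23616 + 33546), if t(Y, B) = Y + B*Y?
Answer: 4581/3310 ≈ 1.3840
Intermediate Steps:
(13779 + t(9, -5))/(-23616 + 33546) = (13779 + 9*(1 - 5))/(-23616 + 33546) = (13779 + 9*(-4))/9930 = (13779 - 36)*(1/9930) = 13743*(1/9930) = 4581/3310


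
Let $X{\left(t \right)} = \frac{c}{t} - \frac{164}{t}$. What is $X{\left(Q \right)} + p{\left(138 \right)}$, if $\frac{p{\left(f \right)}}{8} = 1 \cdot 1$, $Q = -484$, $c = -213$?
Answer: $\frac{4249}{484} \approx 8.7789$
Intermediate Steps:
$p{\left(f \right)} = 8$ ($p{\left(f \right)} = 8 \cdot 1 \cdot 1 = 8 \cdot 1 = 8$)
$X{\left(t \right)} = - \frac{377}{t}$ ($X{\left(t \right)} = - \frac{213}{t} - \frac{164}{t} = - \frac{377}{t}$)
$X{\left(Q \right)} + p{\left(138 \right)} = - \frac{377}{-484} + 8 = \left(-377\right) \left(- \frac{1}{484}\right) + 8 = \frac{377}{484} + 8 = \frac{4249}{484}$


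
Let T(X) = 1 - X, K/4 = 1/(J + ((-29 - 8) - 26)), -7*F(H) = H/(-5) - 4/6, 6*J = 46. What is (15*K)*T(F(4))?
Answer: -6/7 ≈ -0.85714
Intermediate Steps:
J = 23/3 (J = (1/6)*46 = 23/3 ≈ 7.6667)
F(H) = 2/21 + H/35 (F(H) = -(H/(-5) - 4/6)/7 = -(H*(-1/5) - 4*1/6)/7 = -(-H/5 - 2/3)/7 = -(-2/3 - H/5)/7 = 2/21 + H/35)
K = -6/83 (K = 4/(23/3 + ((-29 - 8) - 26)) = 4/(23/3 + (-37 - 26)) = 4/(23/3 - 63) = 4/(-166/3) = 4*(-3/166) = -6/83 ≈ -0.072289)
(15*K)*T(F(4)) = (15*(-6/83))*(1 - (2/21 + (1/35)*4)) = -90*(1 - (2/21 + 4/35))/83 = -90*(1 - 1*22/105)/83 = -90*(1 - 22/105)/83 = -90/83*83/105 = -6/7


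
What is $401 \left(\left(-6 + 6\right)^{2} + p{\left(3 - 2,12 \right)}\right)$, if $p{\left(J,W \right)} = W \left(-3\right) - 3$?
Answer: $-15639$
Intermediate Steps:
$p{\left(J,W \right)} = -3 - 3 W$ ($p{\left(J,W \right)} = - 3 W - 3 = -3 - 3 W$)
$401 \left(\left(-6 + 6\right)^{2} + p{\left(3 - 2,12 \right)}\right) = 401 \left(\left(-6 + 6\right)^{2} - 39\right) = 401 \left(0^{2} - 39\right) = 401 \left(0 - 39\right) = 401 \left(-39\right) = -15639$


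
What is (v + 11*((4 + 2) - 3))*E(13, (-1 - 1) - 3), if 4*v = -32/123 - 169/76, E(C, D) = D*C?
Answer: -78696605/37392 ≈ -2104.6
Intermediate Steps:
E(C, D) = C*D
v = -23219/37392 (v = (-32/123 - 169/76)/4 = (1/4)*(-23219/9348) = -23219/37392 ≈ -0.62096)
(v + 11*((4 + 2) - 3))*E(13, (-1 - 1) - 3) = (-23219/37392 + 11*((4 + 2) - 3))*(13*((-1 - 1) - 3)) = (-23219/37392 + 11*(6 - 3))*(13*(-2 - 3)) = (-23219/37392 + 11*3)*(13*(-5)) = (-23219/37392 + 33)*(-65) = (1210717/37392)*(-65) = -78696605/37392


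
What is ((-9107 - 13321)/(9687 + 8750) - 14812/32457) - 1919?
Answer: -1149349266011/598409709 ≈ -1920.7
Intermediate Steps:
((-9107 - 13321)/(9687 + 8750) - 14812/32457) - 1919 = (-22428/18437 - 14812*1/32457) - 1919 = (-22428*1/18437 - 14812/32457) - 1919 = (-22428/18437 - 14812/32457) - 1919 = -1001034440/598409709 - 1919 = -1149349266011/598409709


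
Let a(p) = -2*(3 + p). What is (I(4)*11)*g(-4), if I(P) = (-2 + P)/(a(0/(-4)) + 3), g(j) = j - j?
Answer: 0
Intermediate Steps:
g(j) = 0
a(p) = -6 - 2*p
I(P) = ⅔ - P/3 (I(P) = (-2 + P)/((-6 - 0/(-4)) + 3) = (-2 + P)/((-6 - 0*(-1)/4) + 3) = (-2 + P)/((-6 - 2*0) + 3) = (-2 + P)/((-6 + 0) + 3) = (-2 + P)/(-6 + 3) = (-2 + P)/(-3) = (-2 + P)*(-⅓) = ⅔ - P/3)
(I(4)*11)*g(-4) = ((⅔ - ⅓*4)*11)*0 = ((⅔ - 4/3)*11)*0 = -⅔*11*0 = -22/3*0 = 0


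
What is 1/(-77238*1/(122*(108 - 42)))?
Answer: -1342/12873 ≈ -0.10425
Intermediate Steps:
1/(-77238*1/(122*(108 - 42))) = 1/(-77238/(122*66)) = 1/(-77238/8052) = 1/(-77238*1/8052) = 1/(-12873/1342) = -1342/12873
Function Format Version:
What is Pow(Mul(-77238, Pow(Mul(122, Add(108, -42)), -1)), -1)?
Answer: Rational(-1342, 12873) ≈ -0.10425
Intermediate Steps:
Pow(Mul(-77238, Pow(Mul(122, Add(108, -42)), -1)), -1) = Pow(Mul(-77238, Pow(Mul(122, 66), -1)), -1) = Pow(Mul(-77238, Pow(8052, -1)), -1) = Pow(Mul(-77238, Rational(1, 8052)), -1) = Pow(Rational(-12873, 1342), -1) = Rational(-1342, 12873)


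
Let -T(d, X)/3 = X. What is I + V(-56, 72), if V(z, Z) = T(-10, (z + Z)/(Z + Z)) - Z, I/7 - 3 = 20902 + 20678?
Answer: 873026/3 ≈ 2.9101e+5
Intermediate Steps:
T(d, X) = -3*X
I = 291081 (I = 21 + 7*(20902 + 20678) = 21 + 7*41580 = 21 + 291060 = 291081)
V(z, Z) = -Z - 3*(Z + z)/(2*Z) (V(z, Z) = -3*(z + Z)/(Z + Z) - Z = -3*(Z + z)/(2*Z) - Z = -Z - 3*(Z + z)/(2*Z))
I + V(-56, 72) = 291081 + (-3/2 - 1*72 - 3/2*(-56)/72) = 291081 + (-3/2 - 72 - 3/2*(-56)*1/72) = 291081 + (-3/2 - 72 + 7/6) = 291081 - 217/3 = 873026/3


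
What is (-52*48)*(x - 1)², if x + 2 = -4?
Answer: -122304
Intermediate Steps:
x = -6 (x = -2 - 4 = -6)
(-52*48)*(x - 1)² = (-52*48)*(-6 - 1)² = -2496*(-7)² = -2496*49 = -122304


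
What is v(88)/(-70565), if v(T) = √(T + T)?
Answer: -4*√11/70565 ≈ -0.00018800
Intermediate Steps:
v(T) = √2*√T (v(T) = √(2*T) = √2*√T)
v(88)/(-70565) = (√2*√88)/(-70565) = (√2*(2*√22))*(-1/70565) = (4*√11)*(-1/70565) = -4*√11/70565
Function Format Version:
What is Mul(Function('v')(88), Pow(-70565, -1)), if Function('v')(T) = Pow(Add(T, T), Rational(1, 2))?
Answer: Mul(Rational(-4, 70565), Pow(11, Rational(1, 2))) ≈ -0.00018800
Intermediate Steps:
Function('v')(T) = Mul(Pow(2, Rational(1, 2)), Pow(T, Rational(1, 2))) (Function('v')(T) = Pow(Mul(2, T), Rational(1, 2)) = Mul(Pow(2, Rational(1, 2)), Pow(T, Rational(1, 2))))
Mul(Function('v')(88), Pow(-70565, -1)) = Mul(Mul(Pow(2, Rational(1, 2)), Pow(88, Rational(1, 2))), Pow(-70565, -1)) = Mul(Mul(Pow(2, Rational(1, 2)), Mul(2, Pow(22, Rational(1, 2)))), Rational(-1, 70565)) = Mul(Mul(4, Pow(11, Rational(1, 2))), Rational(-1, 70565)) = Mul(Rational(-4, 70565), Pow(11, Rational(1, 2)))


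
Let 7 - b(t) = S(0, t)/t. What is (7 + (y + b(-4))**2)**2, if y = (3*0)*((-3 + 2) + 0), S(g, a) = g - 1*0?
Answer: 3136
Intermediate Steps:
S(g, a) = g (S(g, a) = g + 0 = g)
b(t) = 7 (b(t) = 7 - 0/t = 7 - 1*0 = 7 + 0 = 7)
y = 0 (y = 0*(-1 + 0) = 0*(-1) = 0)
(7 + (y + b(-4))**2)**2 = (7 + (0 + 7)**2)**2 = (7 + 7**2)**2 = (7 + 49)**2 = 56**2 = 3136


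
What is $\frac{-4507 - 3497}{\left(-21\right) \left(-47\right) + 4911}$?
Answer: $- \frac{1334}{983} \approx -1.3571$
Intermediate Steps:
$\frac{-4507 - 3497}{\left(-21\right) \left(-47\right) + 4911} = - \frac{8004}{987 + 4911} = - \frac{8004}{5898} = \left(-8004\right) \frac{1}{5898} = - \frac{1334}{983}$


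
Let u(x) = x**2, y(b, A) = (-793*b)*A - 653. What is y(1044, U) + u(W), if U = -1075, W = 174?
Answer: 890013523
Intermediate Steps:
y(b, A) = -653 - 793*A*b (y(b, A) = -793*A*b - 653 = -653 - 793*A*b)
y(1044, U) + u(W) = (-653 - 793*(-1075)*1044) + 174**2 = (-653 + 889983900) + 30276 = 889983247 + 30276 = 890013523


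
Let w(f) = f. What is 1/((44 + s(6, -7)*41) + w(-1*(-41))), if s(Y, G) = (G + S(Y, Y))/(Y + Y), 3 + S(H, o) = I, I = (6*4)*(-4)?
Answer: -6/1663 ≈ -0.0036079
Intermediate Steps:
I = -96 (I = 24*(-4) = -96)
S(H, o) = -99 (S(H, o) = -3 - 96 = -99)
s(Y, G) = (-99 + G)/(2*Y) (s(Y, G) = (G - 99)/(Y + Y) = (-99 + G)/((2*Y)) = (-99 + G)*(1/(2*Y)) = (-99 + G)/(2*Y))
1/((44 + s(6, -7)*41) + w(-1*(-41))) = 1/((44 + ((½)*(-99 - 7)/6)*41) - 1*(-41)) = 1/((44 + ((½)*(⅙)*(-106))*41) + 41) = 1/((44 - 53/6*41) + 41) = 1/((44 - 2173/6) + 41) = 1/(-1909/6 + 41) = 1/(-1663/6) = -6/1663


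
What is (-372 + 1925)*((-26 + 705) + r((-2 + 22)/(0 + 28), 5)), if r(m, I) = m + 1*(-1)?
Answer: 7378303/7 ≈ 1.0540e+6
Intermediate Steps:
r(m, I) = -1 + m (r(m, I) = m - 1 = -1 + m)
(-372 + 1925)*((-26 + 705) + r((-2 + 22)/(0 + 28), 5)) = (-372 + 1925)*((-26 + 705) + (-1 + (-2 + 22)/(0 + 28))) = 1553*(679 + (-1 + 20/28)) = 1553*(679 + (-1 + 20*(1/28))) = 1553*(679 + (-1 + 5/7)) = 1553*(679 - 2/7) = 1553*(4751/7) = 7378303/7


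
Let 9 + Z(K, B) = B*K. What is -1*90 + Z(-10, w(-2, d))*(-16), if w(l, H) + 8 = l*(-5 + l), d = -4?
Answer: 1014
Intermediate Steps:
w(l, H) = -8 + l*(-5 + l)
Z(K, B) = -9 + B*K
-1*90 + Z(-10, w(-2, d))*(-16) = -1*90 + (-9 + (-8 + (-2)² - 5*(-2))*(-10))*(-16) = -90 + (-9 + (-8 + 4 + 10)*(-10))*(-16) = -90 + (-9 + 6*(-10))*(-16) = -90 + (-9 - 60)*(-16) = -90 - 69*(-16) = -90 + 1104 = 1014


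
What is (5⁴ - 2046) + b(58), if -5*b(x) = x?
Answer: -7163/5 ≈ -1432.6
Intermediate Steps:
b(x) = -x/5
(5⁴ - 2046) + b(58) = (5⁴ - 2046) - ⅕*58 = (625 - 2046) - 58/5 = -1421 - 58/5 = -7163/5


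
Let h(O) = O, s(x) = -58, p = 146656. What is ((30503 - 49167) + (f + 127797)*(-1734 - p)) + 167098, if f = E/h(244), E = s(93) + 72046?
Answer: -1159453126986/61 ≈ -1.9007e+10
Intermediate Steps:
E = 71988 (E = -58 + 72046 = 71988)
f = 17997/61 (f = 71988/244 = 71988*(1/244) = 17997/61 ≈ 295.03)
((30503 - 49167) + (f + 127797)*(-1734 - p)) + 167098 = ((30503 - 49167) + (17997/61 + 127797)*(-1734 - 1*146656)) + 167098 = (-18664 + 7813614*(-1734 - 146656)/61) + 167098 = (-18664 + (7813614/61)*(-148390)) + 167098 = (-18664 - 1159462181460/61) + 167098 = -1159463319964/61 + 167098 = -1159453126986/61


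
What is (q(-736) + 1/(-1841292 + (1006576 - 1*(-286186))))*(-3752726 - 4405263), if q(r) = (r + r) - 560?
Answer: 9093000275095429/548530 ≈ 1.6577e+10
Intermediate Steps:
q(r) = -560 + 2*r (q(r) = 2*r - 560 = -560 + 2*r)
(q(-736) + 1/(-1841292 + (1006576 - 1*(-286186))))*(-3752726 - 4405263) = ((-560 + 2*(-736)) + 1/(-1841292 + (1006576 - 1*(-286186))))*(-3752726 - 4405263) = ((-560 - 1472) + 1/(-1841292 + (1006576 + 286186)))*(-8157989) = (-2032 + 1/(-1841292 + 1292762))*(-8157989) = (-2032 + 1/(-548530))*(-8157989) = (-2032 - 1/548530)*(-8157989) = -1114612961/548530*(-8157989) = 9093000275095429/548530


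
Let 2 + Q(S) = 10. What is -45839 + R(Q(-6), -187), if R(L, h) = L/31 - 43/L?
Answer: -11369341/248 ≈ -45844.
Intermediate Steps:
Q(S) = 8 (Q(S) = -2 + 10 = 8)
R(L, h) = -43/L + L/31 (R(L, h) = L*(1/31) - 43/L = L/31 - 43/L = -43/L + L/31)
-45839 + R(Q(-6), -187) = -45839 + (-43/8 + (1/31)*8) = -45839 + (-43*1/8 + 8/31) = -45839 + (-43/8 + 8/31) = -45839 - 1269/248 = -11369341/248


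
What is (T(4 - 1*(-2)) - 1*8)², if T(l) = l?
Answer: 4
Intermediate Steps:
(T(4 - 1*(-2)) - 1*8)² = ((4 - 1*(-2)) - 1*8)² = ((4 + 2) - 8)² = (6 - 8)² = (-2)² = 4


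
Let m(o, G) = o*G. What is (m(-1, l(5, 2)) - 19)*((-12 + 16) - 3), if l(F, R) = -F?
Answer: -14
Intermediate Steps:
m(o, G) = G*o
(m(-1, l(5, 2)) - 19)*((-12 + 16) - 3) = (-1*5*(-1) - 19)*((-12 + 16) - 3) = (-5*(-1) - 19)*(4 - 3) = (5 - 19)*1 = -14*1 = -14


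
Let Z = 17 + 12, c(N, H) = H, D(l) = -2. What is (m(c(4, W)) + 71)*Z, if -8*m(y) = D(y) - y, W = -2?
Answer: 2059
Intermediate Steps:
Z = 29
m(y) = ¼ + y/8 (m(y) = -(-2 - y)/8 = ¼ + y/8)
(m(c(4, W)) + 71)*Z = ((¼ + (⅛)*(-2)) + 71)*29 = ((¼ - ¼) + 71)*29 = (0 + 71)*29 = 71*29 = 2059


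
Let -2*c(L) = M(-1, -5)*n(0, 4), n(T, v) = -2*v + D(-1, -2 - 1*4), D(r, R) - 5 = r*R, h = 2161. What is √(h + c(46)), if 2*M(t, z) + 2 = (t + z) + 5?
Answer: √8653/2 ≈ 46.511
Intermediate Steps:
M(t, z) = 3/2 + t/2 + z/2 (M(t, z) = -1 + ((t + z) + 5)/2 = -1 + (5 + t + z)/2 = -1 + (5/2 + t/2 + z/2) = 3/2 + t/2 + z/2)
D(r, R) = 5 + R*r (D(r, R) = 5 + r*R = 5 + R*r)
n(T, v) = 11 - 2*v (n(T, v) = -2*v + (5 + (-2 - 1*4)*(-1)) = -2*v + (5 + (-2 - 4)*(-1)) = -2*v + (5 - 6*(-1)) = -2*v + (5 + 6) = -2*v + 11 = 11 - 2*v)
c(L) = 9/4 (c(L) = -(3/2 + (½)*(-1) + (½)*(-5))*(11 - 2*4)/2 = -(3/2 - ½ - 5/2)*(11 - 8)/2 = -(-3)*3/4 = -½*(-9/2) = 9/4)
√(h + c(46)) = √(2161 + 9/4) = √(8653/4) = √8653/2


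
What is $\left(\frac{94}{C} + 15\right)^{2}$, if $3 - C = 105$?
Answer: $\frac{515524}{2601} \approx 198.2$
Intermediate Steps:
$C = -102$ ($C = 3 - 105 = -102$)
$\left(\frac{94}{C} + 15\right)^{2} = \left(\frac{94}{-102} + 15\right)^{2} = \left(94 \left(- \frac{1}{102}\right) + 15\right)^{2} = \left(- \frac{47}{51} + 15\right)^{2} = \left(\frac{718}{51}\right)^{2} = \frac{515524}{2601}$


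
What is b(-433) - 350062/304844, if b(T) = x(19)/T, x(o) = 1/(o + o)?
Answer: -720028124/626987897 ≈ -1.1484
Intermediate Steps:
x(o) = 1/(2*o)
b(T) = 1/(38*T) (b(T) = ((½)/19)/T = ((½)*(1/19))/T = 1/(38*T))
b(-433) - 350062/304844 = (1/38)/(-433) - 350062/304844 = (1/38)*(-1/433) - 350062*1/304844 = -1/16454 - 175031/152422 = -720028124/626987897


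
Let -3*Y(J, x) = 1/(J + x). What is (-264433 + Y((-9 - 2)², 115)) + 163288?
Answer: -71610661/708 ≈ -1.0115e+5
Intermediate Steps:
Y(J, x) = -1/(3*(J + x))
(-264433 + Y((-9 - 2)², 115)) + 163288 = (-264433 - 1/(3*(-9 - 2)² + 3*115)) + 163288 = (-264433 - 1/(3*(-11)² + 345)) + 163288 = (-264433 - 1/(3*121 + 345)) + 163288 = (-264433 - 1/(363 + 345)) + 163288 = (-264433 - 1/708) + 163288 = -187218565/708 + 163288 = -71610661/708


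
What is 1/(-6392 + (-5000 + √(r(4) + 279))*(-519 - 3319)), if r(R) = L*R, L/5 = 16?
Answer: 4795902/92000498120377 + 1919*√599/184000996240754 ≈ 5.2384e-8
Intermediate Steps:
L = 80 (L = 5*16 = 80)
r(R) = 80*R
1/(-6392 + (-5000 + √(r(4) + 279))*(-519 - 3319)) = 1/(-6392 + (-5000 + √(80*4 + 279))*(-519 - 3319)) = 1/(-6392 + (-5000 + √(320 + 279))*(-3838)) = 1/(-6392 + (-5000 + √599)*(-3838)) = 1/(-6392 + (19190000 - 3838*√599)) = 1/(19183608 - 3838*√599)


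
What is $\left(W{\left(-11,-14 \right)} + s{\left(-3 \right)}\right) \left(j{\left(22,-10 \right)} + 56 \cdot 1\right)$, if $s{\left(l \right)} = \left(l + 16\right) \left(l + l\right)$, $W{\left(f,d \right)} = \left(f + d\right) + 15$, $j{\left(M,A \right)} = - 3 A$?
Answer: $-7568$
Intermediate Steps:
$W{\left(f,d \right)} = 15 + d + f$ ($W{\left(f,d \right)} = \left(d + f\right) + 15 = 15 + d + f$)
$s{\left(l \right)} = 2 l \left(16 + l\right)$ ($s{\left(l \right)} = \left(16 + l\right) 2 l = 2 l \left(16 + l\right)$)
$\left(W{\left(-11,-14 \right)} + s{\left(-3 \right)}\right) \left(j{\left(22,-10 \right)} + 56 \cdot 1\right) = \left(\left(15 - 14 - 11\right) + 2 \left(-3\right) \left(16 - 3\right)\right) \left(\left(-3\right) \left(-10\right) + 56 \cdot 1\right) = \left(-10 + 2 \left(-3\right) 13\right) \left(30 + 56\right) = \left(-10 - 78\right) 86 = \left(-88\right) 86 = -7568$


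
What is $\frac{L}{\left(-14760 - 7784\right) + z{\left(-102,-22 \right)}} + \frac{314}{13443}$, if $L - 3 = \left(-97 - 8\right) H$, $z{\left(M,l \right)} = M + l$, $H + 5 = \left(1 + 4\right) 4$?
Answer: $\frac{2354179}{25393827} \approx 0.092707$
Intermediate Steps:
$H = 15$ ($H = -5 + \left(1 + 4\right) 4 = -5 + 5 \cdot 4 = -5 + 20 = 15$)
$L = -1572$ ($L = 3 + \left(-97 - 8\right) 15 = 3 - 1575 = -1572$)
$\frac{L}{\left(-14760 - 7784\right) + z{\left(-102,-22 \right)}} + \frac{314}{13443} = - \frac{1572}{\left(-14760 - 7784\right) - 124} + \frac{314}{13443} = - \frac{1572}{-22544 - 124} + 314 \cdot \frac{1}{13443} = - \frac{1572}{-22668} + \frac{314}{13443} = \left(-1572\right) \left(- \frac{1}{22668}\right) + \frac{314}{13443} = \frac{131}{1889} + \frac{314}{13443} = \frac{2354179}{25393827}$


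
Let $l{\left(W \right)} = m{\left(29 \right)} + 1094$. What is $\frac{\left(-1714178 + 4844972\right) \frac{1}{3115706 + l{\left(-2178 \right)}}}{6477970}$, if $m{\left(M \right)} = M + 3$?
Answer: $\frac{521799}{3365124031840} \approx 1.5506 \cdot 10^{-7}$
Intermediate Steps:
$m{\left(M \right)} = 3 + M$
$l{\left(W \right)} = 1126$ ($l{\left(W \right)} = \left(3 + 29\right) + 1094 = 32 + 1094 = 1126$)
$\frac{\left(-1714178 + 4844972\right) \frac{1}{3115706 + l{\left(-2178 \right)}}}{6477970} = \frac{\left(-1714178 + 4844972\right) \frac{1}{3115706 + 1126}}{6477970} = \frac{3130794}{3116832} \cdot \frac{1}{6477970} = 3130794 \cdot \frac{1}{3116832} \cdot \frac{1}{6477970} = \frac{521799}{519472} \cdot \frac{1}{6477970} = \frac{521799}{3365124031840}$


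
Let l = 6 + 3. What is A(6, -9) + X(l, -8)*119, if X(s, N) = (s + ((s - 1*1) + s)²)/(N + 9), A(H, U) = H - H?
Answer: 35462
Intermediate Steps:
l = 9
A(H, U) = 0
X(s, N) = (s + (-1 + 2*s)²)/(9 + N) (X(s, N) = (s + ((s - 1) + s)²)/(9 + N) = (s + ((-1 + s) + s)²)/(9 + N) = (s + (-1 + 2*s)²)/(9 + N))
A(6, -9) + X(l, -8)*119 = 0 + ((9 + (-1 + 2*9)²)/(9 - 8))*119 = 0 + ((9 + (-1 + 18)²)/1)*119 = 0 + (1*(9 + 17²))*119 = 0 + (1*(9 + 289))*119 = 0 + (1*298)*119 = 0 + 298*119 = 0 + 35462 = 35462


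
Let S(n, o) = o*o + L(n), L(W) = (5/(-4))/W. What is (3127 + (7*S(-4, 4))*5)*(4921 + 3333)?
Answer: 244182209/8 ≈ 3.0523e+7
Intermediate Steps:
L(W) = -5/(4*W) (L(W) = (5*(-1/4))/W = -5/(4*W))
S(n, o) = o**2 - 5/(4*n) (S(n, o) = o*o - 5/(4*n) = o**2 - 5/(4*n))
(3127 + (7*S(-4, 4))*5)*(4921 + 3333) = (3127 + (7*(4**2 - 5/4/(-4)))*5)*(4921 + 3333) = (3127 + (7*(16 - 5/4*(-1/4)))*5)*8254 = (3127 + (7*(16 + 5/16))*5)*8254 = (3127 + (7*(261/16))*5)*8254 = (3127 + (1827/16)*5)*8254 = (3127 + 9135/16)*8254 = (59167/16)*8254 = 244182209/8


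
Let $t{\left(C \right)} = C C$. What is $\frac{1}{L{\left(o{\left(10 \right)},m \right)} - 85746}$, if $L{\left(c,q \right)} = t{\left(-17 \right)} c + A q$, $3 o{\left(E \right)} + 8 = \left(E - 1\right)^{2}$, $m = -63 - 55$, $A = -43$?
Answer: $- \frac{3}{220919} \approx -1.358 \cdot 10^{-5}$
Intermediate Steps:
$t{\left(C \right)} = C^{2}$
$m = -118$
$o{\left(E \right)} = - \frac{8}{3} + \frac{\left(-1 + E\right)^{2}}{3}$ ($o{\left(E \right)} = - \frac{8}{3} + \frac{\left(E - 1\right)^{2}}{3} = - \frac{8}{3} + \frac{\left(-1 + E\right)^{2}}{3}$)
$L{\left(c,q \right)} = - 43 q + 289 c$ ($L{\left(c,q \right)} = \left(-17\right)^{2} c - 43 q = 289 c - 43 q = - 43 q + 289 c$)
$\frac{1}{L{\left(o{\left(10 \right)},m \right)} - 85746} = \frac{1}{\left(\left(-43\right) \left(-118\right) + 289 \left(- \frac{8}{3} + \frac{\left(-1 + 10\right)^{2}}{3}\right)\right) - 85746} = \frac{1}{\left(5074 + 289 \left(- \frac{8}{3} + \frac{9^{2}}{3}\right)\right) - 85746} = \frac{1}{\left(5074 + 289 \left(- \frac{8}{3} + \frac{1}{3} \cdot 81\right)\right) - 85746} = \frac{1}{\left(5074 + 289 \left(- \frac{8}{3} + 27\right)\right) - 85746} = \frac{1}{\left(5074 + 289 \cdot \frac{73}{3}\right) - 85746} = \frac{1}{\left(5074 + \frac{21097}{3}\right) - 85746} = \frac{1}{\frac{36319}{3} - 85746} = \frac{1}{- \frac{220919}{3}} = - \frac{3}{220919}$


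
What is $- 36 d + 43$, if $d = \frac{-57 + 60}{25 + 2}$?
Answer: $39$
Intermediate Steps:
$d = \frac{1}{9}$ ($d = \frac{3}{27} = 3 \cdot \frac{1}{27} = \frac{1}{9} \approx 0.11111$)
$- 36 d + 43 = \left(-36\right) \frac{1}{9} + 43 = -4 + 43 = 39$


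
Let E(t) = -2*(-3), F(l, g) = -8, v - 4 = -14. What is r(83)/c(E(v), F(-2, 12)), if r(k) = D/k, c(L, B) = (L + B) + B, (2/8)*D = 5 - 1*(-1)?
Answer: -12/415 ≈ -0.028916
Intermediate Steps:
v = -10 (v = 4 - 14 = -10)
D = 24 (D = 4*(5 - 1*(-1)) = 4*(5 + 1) = 4*6 = 24)
E(t) = 6
c(L, B) = L + 2*B (c(L, B) = (B + L) + B = L + 2*B)
r(k) = 24/k
r(83)/c(E(v), F(-2, 12)) = (24/83)/(6 + 2*(-8)) = (24*(1/83))/(6 - 16) = (24/83)/(-10) = (24/83)*(-⅒) = -12/415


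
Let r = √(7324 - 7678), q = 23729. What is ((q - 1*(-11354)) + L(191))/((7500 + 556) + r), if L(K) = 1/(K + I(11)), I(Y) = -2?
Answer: 26708411264/6133001805 - 3315344*I*√354/6133001805 ≈ 4.3549 - 0.010171*I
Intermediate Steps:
L(K) = 1/(-2 + K) (L(K) = 1/(K - 2) = 1/(-2 + K))
r = I*√354 (r = √(-354) = I*√354 ≈ 18.815*I)
((q - 1*(-11354)) + L(191))/((7500 + 556) + r) = ((23729 - 1*(-11354)) + 1/(-2 + 191))/((7500 + 556) + I*√354) = ((23729 + 11354) + 1/189)/(8056 + I*√354) = (35083 + 1/189)/(8056 + I*√354) = 6630688/(189*(8056 + I*√354))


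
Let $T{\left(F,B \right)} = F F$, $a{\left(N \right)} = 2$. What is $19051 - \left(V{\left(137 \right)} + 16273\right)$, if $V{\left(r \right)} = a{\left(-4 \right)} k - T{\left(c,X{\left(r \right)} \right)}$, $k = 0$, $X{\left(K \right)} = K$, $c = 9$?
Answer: $2859$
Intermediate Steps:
$T{\left(F,B \right)} = F^{2}$
$V{\left(r \right)} = -81$ ($V{\left(r \right)} = 2 \cdot 0 - 9^{2} = 0 - 81 = -81$)
$19051 - \left(V{\left(137 \right)} + 16273\right) = 19051 - \left(-81 + 16273\right) = 19051 - 16192 = 2859$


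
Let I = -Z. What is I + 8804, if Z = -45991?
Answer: 54795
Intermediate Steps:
I = 45991 (I = -1*(-45991) = 45991)
I + 8804 = 45991 + 8804 = 54795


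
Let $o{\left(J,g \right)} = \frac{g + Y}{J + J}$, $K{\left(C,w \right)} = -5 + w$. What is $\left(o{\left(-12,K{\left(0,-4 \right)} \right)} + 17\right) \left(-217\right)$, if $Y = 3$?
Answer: $- \frac{14973}{4} \approx -3743.3$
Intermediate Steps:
$o{\left(J,g \right)} = \frac{3 + g}{2 J}$ ($o{\left(J,g \right)} = \frac{g + 3}{J + J} = \frac{3 + g}{2 J}$)
$\left(o{\left(-12,K{\left(0,-4 \right)} \right)} + 17\right) \left(-217\right) = \left(\frac{3 - 9}{2 \left(-12\right)} + 17\right) \left(-217\right) = \left(\frac{1}{2} \left(- \frac{1}{12}\right) \left(3 - 9\right) + 17\right) \left(-217\right) = \left(\frac{1}{2} \left(- \frac{1}{12}\right) \left(-6\right) + 17\right) \left(-217\right) = \left(\frac{1}{4} + 17\right) \left(-217\right) = \frac{69}{4} \left(-217\right) = - \frac{14973}{4}$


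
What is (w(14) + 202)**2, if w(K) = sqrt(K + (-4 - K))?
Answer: 40800 + 808*I ≈ 40800.0 + 808.0*I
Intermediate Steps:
w(K) = 2*I (w(K) = sqrt(-4) = 2*I)
(w(14) + 202)**2 = (2*I + 202)**2 = (202 + 2*I)**2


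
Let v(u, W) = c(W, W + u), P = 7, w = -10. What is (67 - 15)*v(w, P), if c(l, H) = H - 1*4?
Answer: -364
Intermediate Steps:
c(l, H) = -4 + H (c(l, H) = H - 4 = -4 + H)
v(u, W) = -4 + W + u (v(u, W) = -4 + (W + u) = -4 + W + u)
(67 - 15)*v(w, P) = (67 - 15)*(-4 + 7 - 10) = 52*(-7) = -364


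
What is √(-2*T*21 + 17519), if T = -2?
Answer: √17603 ≈ 132.68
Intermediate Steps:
√(-2*T*21 + 17519) = √(-2*(-2)*21 + 17519) = √(4*21 + 17519) = √(84 + 17519) = √17603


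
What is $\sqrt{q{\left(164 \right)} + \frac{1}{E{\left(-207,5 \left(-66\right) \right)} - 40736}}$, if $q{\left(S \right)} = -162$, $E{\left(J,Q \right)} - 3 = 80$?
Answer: $\frac{i \sqrt{29747999879}}{13551} \approx 12.728 i$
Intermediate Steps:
$E{\left(J,Q \right)} = 83$ ($E{\left(J,Q \right)} = 3 + 80 = 83$)
$\sqrt{q{\left(164 \right)} + \frac{1}{E{\left(-207,5 \left(-66\right) \right)} - 40736}} = \sqrt{-162 + \frac{1}{83 - 40736}} = \sqrt{-162 + \frac{1}{-40653}} = \sqrt{-162 - \frac{1}{40653}} = \sqrt{- \frac{6585787}{40653}} = \frac{i \sqrt{29747999879}}{13551}$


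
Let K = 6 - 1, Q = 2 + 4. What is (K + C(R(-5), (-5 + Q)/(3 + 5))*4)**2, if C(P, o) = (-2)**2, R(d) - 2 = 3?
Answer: 441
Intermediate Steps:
Q = 6
R(d) = 5 (R(d) = 2 + 3 = 5)
K = 5
C(P, o) = 4
(K + C(R(-5), (-5 + Q)/(3 + 5))*4)**2 = (5 + 4*4)**2 = (5 + 16)**2 = 21**2 = 441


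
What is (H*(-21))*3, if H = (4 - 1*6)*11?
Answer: 1386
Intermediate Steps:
H = -22 (H = (4 - 6)*11 = -2*11 = -22)
(H*(-21))*3 = -22*(-21)*3 = 462*3 = 1386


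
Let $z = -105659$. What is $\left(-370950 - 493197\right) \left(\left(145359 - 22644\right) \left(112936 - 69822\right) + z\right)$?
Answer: $-4571881049705097$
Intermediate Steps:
$\left(-370950 - 493197\right) \left(\left(145359 - 22644\right) \left(112936 - 69822\right) + z\right) = \left(-370950 - 493197\right) \left(\left(145359 - 22644\right) \left(112936 - 69822\right) - 105659\right) = - 864147 \left(122715 \cdot 43114 - 105659\right) = - 864147 \left(5290734510 - 105659\right) = \left(-864147\right) 5290628851 = -4571881049705097$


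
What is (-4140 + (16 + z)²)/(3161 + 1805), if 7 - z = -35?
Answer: -388/2483 ≈ -0.15626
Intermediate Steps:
z = 42 (z = 7 - 1*(-35) = 7 + 35 = 42)
(-4140 + (16 + z)²)/(3161 + 1805) = (-4140 + (16 + 42)²)/(3161 + 1805) = (-4140 + 58²)/4966 = (-4140 + 3364)*(1/4966) = -776*1/4966 = -388/2483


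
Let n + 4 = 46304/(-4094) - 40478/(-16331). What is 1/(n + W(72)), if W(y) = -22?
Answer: -33429557/1164405328 ≈ -0.028710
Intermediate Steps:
n = -428955074/33429557 (n = -4 + (46304/(-4094) - 40478/(-16331)) = -4 + (46304*(-1/4094) - 40478*(-1/16331)) = -4 + (-23152/2047 + 40478/16331) = -4 - 295236846/33429557 = -428955074/33429557 ≈ -12.832)
1/(n + W(72)) = 1/(-428955074/33429557 - 22) = 1/(-1164405328/33429557) = -33429557/1164405328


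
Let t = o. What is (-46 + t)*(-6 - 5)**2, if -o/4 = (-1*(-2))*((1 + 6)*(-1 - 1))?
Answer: 7986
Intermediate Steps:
o = 112 (o = -4*(-1*(-2))*(1 + 6)*(-1 - 1) = -8*7*(-2) = -8*(-14) = -4*(-28) = 112)
t = 112
(-46 + t)*(-6 - 5)**2 = (-46 + 112)*(-6 - 5)**2 = 66*(-11)**2 = 66*121 = 7986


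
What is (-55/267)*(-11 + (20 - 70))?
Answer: 3355/267 ≈ 12.566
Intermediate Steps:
(-55/267)*(-11 + (20 - 70)) = (-55*1/267)*(-11 - 50) = -55/267*(-61) = 3355/267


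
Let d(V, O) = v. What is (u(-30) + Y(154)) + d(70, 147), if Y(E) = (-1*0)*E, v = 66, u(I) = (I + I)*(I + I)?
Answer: 3666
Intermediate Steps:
u(I) = 4*I**2 (u(I) = (2*I)*(2*I) = 4*I**2)
d(V, O) = 66
Y(E) = 0 (Y(E) = 0*E = 0)
(u(-30) + Y(154)) + d(70, 147) = (4*(-30)**2 + 0) + 66 = (4*900 + 0) + 66 = (3600 + 0) + 66 = 3600 + 66 = 3666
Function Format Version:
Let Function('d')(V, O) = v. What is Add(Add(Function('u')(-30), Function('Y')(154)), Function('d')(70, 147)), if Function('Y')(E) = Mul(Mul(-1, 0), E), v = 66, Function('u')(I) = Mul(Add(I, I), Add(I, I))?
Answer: 3666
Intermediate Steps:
Function('u')(I) = Mul(4, Pow(I, 2)) (Function('u')(I) = Mul(Mul(2, I), Mul(2, I)) = Mul(4, Pow(I, 2)))
Function('d')(V, O) = 66
Function('Y')(E) = 0 (Function('Y')(E) = Mul(0, E) = 0)
Add(Add(Function('u')(-30), Function('Y')(154)), Function('d')(70, 147)) = Add(Add(Mul(4, Pow(-30, 2)), 0), 66) = Add(Add(Mul(4, 900), 0), 66) = Add(Add(3600, 0), 66) = Add(3600, 66) = 3666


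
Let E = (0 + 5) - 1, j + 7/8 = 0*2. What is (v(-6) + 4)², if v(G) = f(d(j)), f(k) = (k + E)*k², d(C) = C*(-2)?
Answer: 1912689/4096 ≈ 466.96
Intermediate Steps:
j = -7/8 (j = -7/8 + 0*2 = -7/8 + 0 = -7/8 ≈ -0.87500)
E = 4 (E = 5 - 1 = 4)
d(C) = -2*C
f(k) = k²*(4 + k) (f(k) = (k + 4)*k² = (4 + k)*k² = k²*(4 + k))
v(G) = 1127/64 (v(G) = (-2*(-7/8))²*(4 - 2*(-7/8)) = (7/4)²*(4 + 7/4) = (49/16)*(23/4) = 1127/64)
(v(-6) + 4)² = (1127/64 + 4)² = (1383/64)² = 1912689/4096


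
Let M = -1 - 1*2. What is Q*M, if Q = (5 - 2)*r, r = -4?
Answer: 36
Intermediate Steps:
M = -3 (M = -1 - 2 = -3)
Q = -12 (Q = (5 - 2)*(-4) = 3*(-4) = -12)
Q*M = -12*(-3) = 36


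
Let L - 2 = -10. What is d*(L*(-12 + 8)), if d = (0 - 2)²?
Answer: 128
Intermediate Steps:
L = -8 (L = 2 - 10 = -8)
d = 4 (d = (-2)² = 4)
d*(L*(-12 + 8)) = 4*(-8*(-12 + 8)) = 4*(-8*(-4)) = 4*32 = 128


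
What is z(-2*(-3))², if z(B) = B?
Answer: 36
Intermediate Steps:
z(-2*(-3))² = (-2*(-3))² = 6² = 36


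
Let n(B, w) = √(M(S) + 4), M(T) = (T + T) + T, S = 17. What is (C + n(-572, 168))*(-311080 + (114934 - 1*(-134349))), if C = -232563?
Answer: 14371695711 - 61797*√55 ≈ 1.4371e+10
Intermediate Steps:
M(T) = 3*T (M(T) = 2*T + T = 3*T)
n(B, w) = √55 (n(B, w) = √(3*17 + 4) = √(51 + 4) = √55)
(C + n(-572, 168))*(-311080 + (114934 - 1*(-134349))) = (-232563 + √55)*(-311080 + (114934 - 1*(-134349))) = (-232563 + √55)*(-311080 + (114934 + 134349)) = (-232563 + √55)*(-311080 + 249283) = (-232563 + √55)*(-61797) = 14371695711 - 61797*√55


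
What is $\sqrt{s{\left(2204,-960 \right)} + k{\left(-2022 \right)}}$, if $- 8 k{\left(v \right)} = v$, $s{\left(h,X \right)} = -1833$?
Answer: $\frac{7 i \sqrt{129}}{2} \approx 39.752 i$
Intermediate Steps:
$k{\left(v \right)} = - \frac{v}{8}$
$\sqrt{s{\left(2204,-960 \right)} + k{\left(-2022 \right)}} = \sqrt{-1833 - - \frac{1011}{4}} = \sqrt{-1833 + \frac{1011}{4}} = \sqrt{- \frac{6321}{4}} = \frac{7 i \sqrt{129}}{2}$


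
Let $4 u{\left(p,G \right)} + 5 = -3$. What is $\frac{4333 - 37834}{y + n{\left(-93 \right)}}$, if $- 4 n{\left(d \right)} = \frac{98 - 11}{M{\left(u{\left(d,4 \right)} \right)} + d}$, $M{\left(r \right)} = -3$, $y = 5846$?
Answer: $- \frac{1429376}{249439} \approx -5.7304$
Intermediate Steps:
$u{\left(p,G \right)} = -2$ ($u{\left(p,G \right)} = - \frac{5}{4} + \frac{1}{4} \left(-3\right) = - \frac{5}{4} - \frac{3}{4} = -2$)
$n{\left(d \right)} = - \frac{87}{4 \left(-3 + d\right)}$ ($n{\left(d \right)} = - \frac{\left(98 - 11\right) \frac{1}{-3 + d}}{4} = - \frac{87 \frac{1}{-3 + d}}{4} = - \frac{87}{4 \left(-3 + d\right)}$)
$\frac{4333 - 37834}{y + n{\left(-93 \right)}} = \frac{4333 - 37834}{5846 - \frac{87}{-12 + 4 \left(-93\right)}} = - \frac{33501}{5846 - \frac{87}{-12 - 372}} = - \frac{33501}{5846 - \frac{87}{-384}} = - \frac{33501}{5846 - - \frac{29}{128}} = - \frac{33501}{5846 + \frac{29}{128}} = - \frac{33501}{\frac{748317}{128}} = \left(-33501\right) \frac{128}{748317} = - \frac{1429376}{249439}$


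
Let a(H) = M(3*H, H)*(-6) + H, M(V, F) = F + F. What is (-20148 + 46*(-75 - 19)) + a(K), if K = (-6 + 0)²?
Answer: -24868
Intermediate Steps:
M(V, F) = 2*F
K = 36 (K = (-6)² = 36)
a(H) = -11*H (a(H) = (2*H)*(-6) + H = -12*H + H = -11*H)
(-20148 + 46*(-75 - 19)) + a(K) = (-20148 + 46*(-75 - 19)) - 11*36 = (-20148 + 46*(-94)) - 396 = (-20148 - 4324) - 396 = -24472 - 396 = -24868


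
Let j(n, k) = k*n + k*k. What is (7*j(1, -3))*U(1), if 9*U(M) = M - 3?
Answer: -28/3 ≈ -9.3333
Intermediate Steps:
U(M) = -⅓ + M/9 (U(M) = (M - 3)/9 = (-3 + M)/9 = -⅓ + M/9)
j(n, k) = k² + k*n (j(n, k) = k*n + k² = k² + k*n)
(7*j(1, -3))*U(1) = (7*(-3*(-3 + 1)))*(-⅓ + (⅑)*1) = (7*(-3*(-2)))*(-⅓ + ⅑) = (7*6)*(-2/9) = 42*(-2/9) = -28/3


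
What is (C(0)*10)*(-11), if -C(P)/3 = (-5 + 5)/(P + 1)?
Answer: 0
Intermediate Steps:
C(P) = 0 (C(P) = -3*(-5 + 5)/(P + 1) = -0/(1 + P) = -3*0 = 0)
(C(0)*10)*(-11) = (0*10)*(-11) = 0*(-11) = 0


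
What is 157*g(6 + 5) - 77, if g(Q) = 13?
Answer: 1964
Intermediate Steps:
157*g(6 + 5) - 77 = 157*13 - 77 = 2041 - 77 = 1964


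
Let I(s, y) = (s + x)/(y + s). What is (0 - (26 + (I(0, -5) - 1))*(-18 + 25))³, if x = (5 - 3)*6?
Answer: -494913671/125 ≈ -3.9593e+6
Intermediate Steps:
x = 12 (x = 2*6 = 12)
I(s, y) = (12 + s)/(s + y) (I(s, y) = (s + 12)/(y + s) = (12 + s)/(s + y))
(0 - (26 + (I(0, -5) - 1))*(-18 + 25))³ = (0 - (26 + ((12 + 0)/(0 - 5) - 1))*(-18 + 25))³ = (0 - (26 + (12/(-5) - 1))*7)³ = (0 - (26 + (-⅕*12 - 1))*7)³ = (0 - (26 + (-12/5 - 1))*7)³ = (0 - (26 - 17/5)*7)³ = (0 - 113*7/5)³ = (0 - 1*791/5)³ = (0 - 791/5)³ = (-791/5)³ = -494913671/125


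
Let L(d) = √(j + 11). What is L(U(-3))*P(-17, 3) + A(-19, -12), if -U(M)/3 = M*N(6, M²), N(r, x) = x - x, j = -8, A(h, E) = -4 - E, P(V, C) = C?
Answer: 8 + 3*√3 ≈ 13.196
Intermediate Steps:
N(r, x) = 0
U(M) = 0 (U(M) = -3*M*0 = -3*0 = 0)
L(d) = √3 (L(d) = √(-8 + 11) = √3)
L(U(-3))*P(-17, 3) + A(-19, -12) = √3*3 + (-4 - 1*(-12)) = 3*√3 + (-4 + 12) = 3*√3 + 8 = 8 + 3*√3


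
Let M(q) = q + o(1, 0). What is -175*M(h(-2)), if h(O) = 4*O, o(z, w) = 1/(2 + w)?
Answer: 2625/2 ≈ 1312.5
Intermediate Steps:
M(q) = ½ + q (M(q) = q + 1/(2 + 0) = q + 1/2 = q + ½ = ½ + q)
-175*M(h(-2)) = -175*(½ + 4*(-2)) = -175*(½ - 8) = -175*(-15/2) = 2625/2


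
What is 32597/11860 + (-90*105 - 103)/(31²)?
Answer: -81972863/11397460 ≈ -7.1922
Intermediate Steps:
32597/11860 + (-90*105 - 103)/(31²) = 32597*(1/11860) + (-9450 - 103)/961 = 32597/11860 - 9553*1/961 = 32597/11860 - 9553/961 = -81972863/11397460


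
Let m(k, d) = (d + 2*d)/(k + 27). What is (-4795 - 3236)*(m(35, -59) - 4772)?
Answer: 2377505271/62 ≈ 3.8347e+7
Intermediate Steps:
m(k, d) = 3*d/(27 + k) (m(k, d) = (3*d)/(27 + k) = 3*d/(27 + k))
(-4795 - 3236)*(m(35, -59) - 4772) = (-4795 - 3236)*(3*(-59)/(27 + 35) - 4772) = -8031*(3*(-59)/62 - 4772) = -8031*(3*(-59)*(1/62) - 4772) = -8031*(-177/62 - 4772) = -8031*(-296041/62) = 2377505271/62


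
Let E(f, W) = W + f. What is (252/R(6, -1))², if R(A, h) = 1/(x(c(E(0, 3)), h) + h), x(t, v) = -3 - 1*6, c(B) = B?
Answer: 6350400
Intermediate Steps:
x(t, v) = -9 (x(t, v) = -3 - 6 = -9)
R(A, h) = 1/(-9 + h)
(252/R(6, -1))² = (252/(1/(-9 - 1)))² = (252/(1/(-10)))² = (252/(-⅒))² = (252*(-10))² = (-2520)² = 6350400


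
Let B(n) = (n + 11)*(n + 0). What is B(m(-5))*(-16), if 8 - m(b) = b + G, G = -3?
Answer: -6912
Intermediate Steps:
m(b) = 11 - b (m(b) = 8 - (b - 3) = 8 - (-3 + b) = 8 + (3 - b) = 11 - b)
B(n) = n*(11 + n) (B(n) = (11 + n)*n = n*(11 + n))
B(m(-5))*(-16) = ((11 - 1*(-5))*(11 + (11 - 1*(-5))))*(-16) = ((11 + 5)*(11 + (11 + 5)))*(-16) = (16*(11 + 16))*(-16) = (16*27)*(-16) = 432*(-16) = -6912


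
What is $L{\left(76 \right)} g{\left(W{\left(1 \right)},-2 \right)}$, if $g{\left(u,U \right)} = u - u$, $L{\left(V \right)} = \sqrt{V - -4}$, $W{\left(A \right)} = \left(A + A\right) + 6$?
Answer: $0$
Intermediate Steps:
$W{\left(A \right)} = 6 + 2 A$ ($W{\left(A \right)} = 2 A + 6 = 6 + 2 A$)
$L{\left(V \right)} = \sqrt{4 + V}$ ($L{\left(V \right)} = \sqrt{V + \left(-9 + 13\right)} = \sqrt{V + 4} = \sqrt{4 + V}$)
$g{\left(u,U \right)} = 0$
$L{\left(76 \right)} g{\left(W{\left(1 \right)},-2 \right)} = \sqrt{4 + 76} \cdot 0 = \sqrt{80} \cdot 0 = 4 \sqrt{5} \cdot 0 = 0$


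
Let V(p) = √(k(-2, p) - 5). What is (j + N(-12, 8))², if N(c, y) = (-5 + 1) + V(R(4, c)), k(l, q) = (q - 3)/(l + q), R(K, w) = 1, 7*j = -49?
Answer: (11 - I*√3)² ≈ 118.0 - 38.105*I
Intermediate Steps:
j = -7 (j = (⅐)*(-49) = -7)
k(l, q) = (-3 + q)/(l + q)
V(p) = √(-5 + (-3 + p)/(-2 + p)) (V(p) = √((-3 + p)/(-2 + p) - 5) = √(-5 + (-3 + p)/(-2 + p)))
N(c, y) = -4 + I*√3 (N(c, y) = (-5 + 1) + √((7 - 4*1)/(-2 + 1)) = -4 + √((7 - 4)/(-1)) = -4 + √(-1*3) = -4 + √(-3) = -4 + I*√3)
(j + N(-12, 8))² = (-7 + (-4 + I*√3))² = (-11 + I*√3)²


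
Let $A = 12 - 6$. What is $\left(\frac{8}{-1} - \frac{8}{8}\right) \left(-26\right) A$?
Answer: $1404$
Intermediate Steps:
$A = 6$ ($A = 12 - 6 = 6$)
$\left(\frac{8}{-1} - \frac{8}{8}\right) \left(-26\right) A = \left(\frac{8}{-1} - \frac{8}{8}\right) \left(-26\right) 6 = \left(8 \left(-1\right) - 1\right) \left(-26\right) 6 = \left(-8 - 1\right) \left(-26\right) 6 = \left(-9\right) \left(-26\right) 6 = 234 \cdot 6 = 1404$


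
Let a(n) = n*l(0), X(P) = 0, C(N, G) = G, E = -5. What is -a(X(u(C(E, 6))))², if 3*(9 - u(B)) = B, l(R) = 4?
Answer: 0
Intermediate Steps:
u(B) = 9 - B/3
a(n) = 4*n (a(n) = n*4 = 4*n)
-a(X(u(C(E, 6))))² = -(4*0)² = -1*0² = -1*0 = 0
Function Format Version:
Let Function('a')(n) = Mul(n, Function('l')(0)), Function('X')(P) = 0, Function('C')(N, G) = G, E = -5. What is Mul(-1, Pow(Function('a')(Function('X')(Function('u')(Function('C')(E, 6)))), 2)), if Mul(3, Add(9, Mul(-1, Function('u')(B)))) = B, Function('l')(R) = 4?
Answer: 0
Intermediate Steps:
Function('u')(B) = Add(9, Mul(Rational(-1, 3), B))
Function('a')(n) = Mul(4, n) (Function('a')(n) = Mul(n, 4) = Mul(4, n))
Mul(-1, Pow(Function('a')(Function('X')(Function('u')(Function('C')(E, 6)))), 2)) = Mul(-1, Pow(Mul(4, 0), 2)) = Mul(-1, Pow(0, 2)) = Mul(-1, 0) = 0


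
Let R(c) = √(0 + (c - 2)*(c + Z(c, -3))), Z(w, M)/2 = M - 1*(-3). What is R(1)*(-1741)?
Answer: -1741*I ≈ -1741.0*I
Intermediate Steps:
Z(w, M) = 6 + 2*M (Z(w, M) = 2*(M - 1*(-3)) = 2*(M + 3) = 2*(3 + M) = 6 + 2*M)
R(c) = √(c*(-2 + c)) (R(c) = √(0 + (c - 2)*(c + (6 + 2*(-3)))) = √(0 + (-2 + c)*(c + (6 - 6))) = √(0 + (-2 + c)*(c + 0)) = √(0 + (-2 + c)*c) = √(0 + c*(-2 + c)) = √(c*(-2 + c)))
R(1)*(-1741) = √(1*(-2 + 1))*(-1741) = √(1*(-1))*(-1741) = √(-1)*(-1741) = I*(-1741) = -1741*I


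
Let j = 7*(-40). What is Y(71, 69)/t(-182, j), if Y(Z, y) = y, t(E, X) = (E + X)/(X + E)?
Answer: 69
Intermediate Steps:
j = -280
t(E, X) = 1 (t(E, X) = (E + X)/(E + X) = 1)
Y(71, 69)/t(-182, j) = 69/1 = 69*1 = 69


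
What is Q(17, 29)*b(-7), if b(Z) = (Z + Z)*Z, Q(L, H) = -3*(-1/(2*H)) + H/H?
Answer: 2989/29 ≈ 103.07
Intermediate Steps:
Q(L, H) = 1 + 3/(2*H) (Q(L, H) = -3*(-1/(2*H)) + 1 = -(-3)/(2*H) + 1 = 3/(2*H) + 1 = 1 + 3/(2*H))
b(Z) = 2*Z² (b(Z) = (2*Z)*Z = 2*Z²)
Q(17, 29)*b(-7) = ((3/2 + 29)/29)*(2*(-7)²) = ((1/29)*(61/2))*(2*49) = (61/58)*98 = 2989/29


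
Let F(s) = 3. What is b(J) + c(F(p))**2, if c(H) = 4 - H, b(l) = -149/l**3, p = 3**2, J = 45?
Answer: 90976/91125 ≈ 0.99836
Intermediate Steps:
p = 9
b(l) = -149/l**3
b(J) + c(F(p))**2 = -149/45**3 + (4 - 1*3)**2 = -149*1/91125 + (4 - 3)**2 = -149/91125 + 1**2 = -149/91125 + 1 = 90976/91125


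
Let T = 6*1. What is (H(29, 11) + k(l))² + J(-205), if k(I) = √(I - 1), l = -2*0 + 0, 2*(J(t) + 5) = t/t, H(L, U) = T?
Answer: 61/2 + 12*I ≈ 30.5 + 12.0*I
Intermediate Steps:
T = 6
H(L, U) = 6
J(t) = -9/2 (J(t) = -5 + (t/t)/2 = -5 + (½)*1 = -5 + ½ = -9/2)
l = 0 (l = 0 + 0 = 0)
k(I) = √(-1 + I)
(H(29, 11) + k(l))² + J(-205) = (6 + √(-1 + 0))² - 9/2 = (6 + √(-1))² - 9/2 = (6 + I)² - 9/2 = -9/2 + (6 + I)²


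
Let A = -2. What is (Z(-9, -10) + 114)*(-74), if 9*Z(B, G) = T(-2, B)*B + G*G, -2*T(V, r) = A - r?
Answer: -85655/9 ≈ -9517.2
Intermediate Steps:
T(V, r) = 1 + r/2 (T(V, r) = -(-2 - r)/2 = 1 + r/2)
Z(B, G) = G**2/9 + B*(1 + B/2)/9 (Z(B, G) = ((1 + B/2)*B + G*G)/9 = (B*(1 + B/2) + G**2)/9 = (G**2 + B*(1 + B/2))/9 = G**2/9 + B*(1 + B/2)/9)
(Z(-9, -10) + 114)*(-74) = (((1/9)*(-10)**2 + (1/18)*(-9)*(2 - 9)) + 114)*(-74) = (((1/9)*100 + (1/18)*(-9)*(-7)) + 114)*(-74) = ((100/9 + 7/2) + 114)*(-74) = (263/18 + 114)*(-74) = (2315/18)*(-74) = -85655/9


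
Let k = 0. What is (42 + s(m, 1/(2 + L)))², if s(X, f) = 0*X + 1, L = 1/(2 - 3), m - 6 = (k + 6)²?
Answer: 1849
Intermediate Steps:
m = 42 (m = 6 + (0 + 6)² = 6 + 6² = 6 + 36 = 42)
L = -1 (L = 1/(-1) = -1)
s(X, f) = 1 (s(X, f) = 0 + 1 = 1)
(42 + s(m, 1/(2 + L)))² = (42 + 1)² = 43² = 1849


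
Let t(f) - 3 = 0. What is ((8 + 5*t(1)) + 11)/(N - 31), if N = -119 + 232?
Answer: 17/41 ≈ 0.41463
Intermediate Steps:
t(f) = 3 (t(f) = 3 + 0 = 3)
N = 113
((8 + 5*t(1)) + 11)/(N - 31) = ((8 + 5*3) + 11)/(113 - 31) = ((8 + 15) + 11)/82 = (23 + 11)*(1/82) = 34*(1/82) = 17/41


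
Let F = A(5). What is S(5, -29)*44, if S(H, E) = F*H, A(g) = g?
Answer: 1100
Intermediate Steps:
F = 5
S(H, E) = 5*H
S(5, -29)*44 = (5*5)*44 = 25*44 = 1100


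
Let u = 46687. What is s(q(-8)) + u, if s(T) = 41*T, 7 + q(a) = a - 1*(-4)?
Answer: 46236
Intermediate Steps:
q(a) = -3 + a (q(a) = -7 + (a - 1*(-4)) = -7 + (a + 4) = -7 + (4 + a) = -3 + a)
s(q(-8)) + u = 41*(-3 - 8) + 46687 = 41*(-11) + 46687 = -451 + 46687 = 46236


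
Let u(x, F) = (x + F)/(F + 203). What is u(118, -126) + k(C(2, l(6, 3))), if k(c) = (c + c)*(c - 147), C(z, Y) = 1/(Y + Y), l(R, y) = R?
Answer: -136327/5544 ≈ -24.590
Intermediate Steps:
u(x, F) = (F + x)/(203 + F)
C(z, Y) = 1/(2*Y)
k(c) = 2*c*(-147 + c) (k(c) = (2*c)*(-147 + c) = 2*c*(-147 + c))
u(118, -126) + k(C(2, l(6, 3))) = (-126 + 118)/(203 - 126) + 2*((½)/6)*(-147 + (½)/6) = -8/77 + 2*((½)*(⅙))*(-147 + (½)*(⅙)) = (1/77)*(-8) + 2*(1/12)*(-147 + 1/12) = -8/77 + 2*(1/12)*(-1763/12) = -8/77 - 1763/72 = -136327/5544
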